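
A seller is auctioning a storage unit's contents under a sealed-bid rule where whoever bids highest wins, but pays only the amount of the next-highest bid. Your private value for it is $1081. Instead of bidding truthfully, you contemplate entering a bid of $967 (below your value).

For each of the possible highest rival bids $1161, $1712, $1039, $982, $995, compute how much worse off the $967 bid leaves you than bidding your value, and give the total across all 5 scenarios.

$227

The deviation costs you only when the competing bid falls strictly between $967 and $1081; elsewhere both bids give the same outcome.
$1161: outcomes coincide → loss $0.
$1712: outcomes coincide → loss $0.
$1039: truthful payoff $42, deviation payoff $0 → loss $42.
$982: truthful payoff $99, deviation payoff $0 → loss $99.
$995: truthful payoff $86, deviation payoff $0 → loss $86.
Total loss = $42 + $99 + $86 = $227.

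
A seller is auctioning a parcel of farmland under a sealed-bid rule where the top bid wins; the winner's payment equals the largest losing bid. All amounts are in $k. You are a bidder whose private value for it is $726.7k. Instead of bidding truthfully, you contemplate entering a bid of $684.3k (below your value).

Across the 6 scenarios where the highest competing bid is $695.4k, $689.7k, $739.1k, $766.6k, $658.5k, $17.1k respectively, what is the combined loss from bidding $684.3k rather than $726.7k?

$68.3k

The deviation costs you only when the competing bid falls strictly between $684.3k and $726.7k; elsewhere both bids give the same outcome.
$695.4k: truthful payoff $31.3k, deviation payoff $0k → loss $31.3k.
$689.7k: truthful payoff $37k, deviation payoff $0k → loss $37k.
$739.1k: outcomes coincide → loss $0k.
$766.6k: outcomes coincide → loss $0k.
$658.5k: outcomes coincide → loss $0k.
$17.1k: outcomes coincide → loss $0k.
Total loss = $31.3k + $37k = $68.3k.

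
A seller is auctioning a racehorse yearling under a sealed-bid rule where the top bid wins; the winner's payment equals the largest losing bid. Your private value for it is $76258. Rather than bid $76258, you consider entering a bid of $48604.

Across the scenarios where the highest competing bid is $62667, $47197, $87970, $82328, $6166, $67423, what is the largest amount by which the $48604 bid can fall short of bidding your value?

$13591

$62667: truthful gives $13591, deviation gives $0 → loss $13591.
$47197: same outcome either way → loss $0.
$87970: same outcome either way → loss $0.
$82328: same outcome either way → loss $0.
$6166: same outcome either way → loss $0.
$67423: truthful gives $8835, deviation gives $0 → loss $8835.
Maximum loss: $13591.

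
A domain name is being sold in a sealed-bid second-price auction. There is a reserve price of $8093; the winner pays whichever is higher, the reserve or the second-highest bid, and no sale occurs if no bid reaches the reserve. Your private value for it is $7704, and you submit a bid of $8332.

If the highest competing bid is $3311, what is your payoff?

−$389

Your bid $8332 is the highest and exceeds the reserve.
Price = max(second-highest bid, reserve) = max($3311, $8093) = $8093.
Payoff = $7704 − $8093 = −$389.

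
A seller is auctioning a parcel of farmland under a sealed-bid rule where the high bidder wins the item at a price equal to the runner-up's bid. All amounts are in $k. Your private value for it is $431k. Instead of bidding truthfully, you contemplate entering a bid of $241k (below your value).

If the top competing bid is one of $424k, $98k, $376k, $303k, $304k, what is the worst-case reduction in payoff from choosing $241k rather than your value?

$424k: truthful gives $7k, deviation gives $0k → loss $7k.
$98k: same outcome either way → loss $0k.
$376k: truthful gives $55k, deviation gives $0k → loss $55k.
$303k: truthful gives $128k, deviation gives $0k → loss $128k.
$304k: truthful gives $127k, deviation gives $0k → loss $127k.
Maximum loss: $128k.

$128k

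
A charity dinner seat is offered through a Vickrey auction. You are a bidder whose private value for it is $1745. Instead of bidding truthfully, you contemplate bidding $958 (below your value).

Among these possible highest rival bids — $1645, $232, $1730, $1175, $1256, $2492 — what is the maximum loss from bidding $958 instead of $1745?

$1645: truthful gives $100, deviation gives $0 → loss $100.
$232: same outcome either way → loss $0.
$1730: truthful gives $15, deviation gives $0 → loss $15.
$1175: truthful gives $570, deviation gives $0 → loss $570.
$1256: truthful gives $489, deviation gives $0 → loss $489.
$2492: same outcome either way → loss $0.
Maximum loss: $570.

$570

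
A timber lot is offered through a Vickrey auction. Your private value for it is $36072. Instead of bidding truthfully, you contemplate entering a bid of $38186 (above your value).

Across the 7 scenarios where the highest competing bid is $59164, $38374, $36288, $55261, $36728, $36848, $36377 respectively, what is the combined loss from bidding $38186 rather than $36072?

$1953

The deviation costs you only when the competing bid falls strictly between $36072 and $38186; elsewhere both bids give the same outcome.
$59164: outcomes coincide → loss $0.
$38374: outcomes coincide → loss $0.
$36288: truthful payoff $0, deviation payoff −$216 → loss $216.
$55261: outcomes coincide → loss $0.
$36728: truthful payoff $0, deviation payoff −$656 → loss $656.
$36848: truthful payoff $0, deviation payoff −$776 → loss $776.
$36377: truthful payoff $0, deviation payoff −$305 → loss $305.
Total loss = $216 + $656 + $776 + $305 = $1953.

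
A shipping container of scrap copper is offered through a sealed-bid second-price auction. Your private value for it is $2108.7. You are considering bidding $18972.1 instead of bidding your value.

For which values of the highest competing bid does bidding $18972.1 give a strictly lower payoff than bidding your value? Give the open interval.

If the competing bid is below $2108.7, both bids win at the same price — no difference.
If it is above $18972.1, both bids lose — no difference.
If it lies strictly between $2108.7 and $18972.1, bidding your value loses (payoff 0) while bidding $18972.1 wins at a price above your value (payoff negative).
So the deviation strictly hurts on the open interval ($2108.7, $18972.1).

($2108.7, $18972.1)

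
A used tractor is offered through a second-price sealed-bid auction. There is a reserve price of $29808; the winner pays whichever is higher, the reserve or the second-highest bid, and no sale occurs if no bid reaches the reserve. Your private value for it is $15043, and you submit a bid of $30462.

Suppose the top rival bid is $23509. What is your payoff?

−$14765

Your bid $30462 is the highest and exceeds the reserve.
Price = max(second-highest bid, reserve) = max($23509, $29808) = $29808.
Payoff = $15043 − $29808 = −$14765.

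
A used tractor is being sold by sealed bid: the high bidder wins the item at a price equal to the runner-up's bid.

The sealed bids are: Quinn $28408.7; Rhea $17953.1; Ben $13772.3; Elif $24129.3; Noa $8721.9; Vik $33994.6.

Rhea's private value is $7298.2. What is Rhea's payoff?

Highest bid: Vik at $33994.6, so Vik wins.
Second-highest bid: Quinn at $28408.7 — that is the price the winner pays.
Rhea did not win, so Rhea pays nothing and receives nothing: payoff $0.

$0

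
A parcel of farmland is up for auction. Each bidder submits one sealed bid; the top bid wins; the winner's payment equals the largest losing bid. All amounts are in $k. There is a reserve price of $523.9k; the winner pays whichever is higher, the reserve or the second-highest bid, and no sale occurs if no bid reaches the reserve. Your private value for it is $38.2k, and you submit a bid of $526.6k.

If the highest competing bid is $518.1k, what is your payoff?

Your bid $526.6k is the highest and exceeds the reserve.
Price = max(second-highest bid, reserve) = max($518.1k, $523.9k) = $523.9k.
Payoff = $38.2k − $523.9k = −$485.7k.

−$485.7k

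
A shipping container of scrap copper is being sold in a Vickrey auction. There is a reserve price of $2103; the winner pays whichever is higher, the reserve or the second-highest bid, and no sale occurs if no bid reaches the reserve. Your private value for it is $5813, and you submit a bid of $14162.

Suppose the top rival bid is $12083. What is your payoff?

−$6270

Your bid $14162 is the highest and exceeds the reserve.
Price = max(second-highest bid, reserve) = max($12083, $2103) = $12083.
Payoff = $5813 − $12083 = −$6270.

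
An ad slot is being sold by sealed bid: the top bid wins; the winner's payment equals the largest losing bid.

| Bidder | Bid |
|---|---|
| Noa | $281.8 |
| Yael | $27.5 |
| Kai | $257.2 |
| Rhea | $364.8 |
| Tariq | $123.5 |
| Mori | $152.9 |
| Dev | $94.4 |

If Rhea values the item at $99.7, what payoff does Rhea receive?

−$182.1

Highest bid: Rhea at $364.8, so Rhea wins.
Second-highest bid: Noa at $281.8 — that is the price the winner pays.
Rhea's payoff = value − price = $99.7 − $281.8 = −$182.1.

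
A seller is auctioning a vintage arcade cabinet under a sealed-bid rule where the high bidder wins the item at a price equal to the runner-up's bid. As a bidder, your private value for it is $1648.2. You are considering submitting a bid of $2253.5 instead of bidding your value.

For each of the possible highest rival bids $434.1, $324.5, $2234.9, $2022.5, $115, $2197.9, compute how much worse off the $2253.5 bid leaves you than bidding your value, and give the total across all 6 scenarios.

$1510.7

The deviation costs you only when the competing bid falls strictly between $1648.2 and $2253.5; elsewhere both bids give the same outcome.
$434.1: outcomes coincide → loss $0.
$324.5: outcomes coincide → loss $0.
$2234.9: truthful payoff $0, deviation payoff −$586.7 → loss $586.7.
$2022.5: truthful payoff $0, deviation payoff −$374.3 → loss $374.3.
$115: outcomes coincide → loss $0.
$2197.9: truthful payoff $0, deviation payoff −$549.7 → loss $549.7.
Total loss = $586.7 + $374.3 + $549.7 = $1510.7.
Truthful bidding weakly dominates here: raising your bid can only win items priced above your value, and lowering it can only forfeit items priced below.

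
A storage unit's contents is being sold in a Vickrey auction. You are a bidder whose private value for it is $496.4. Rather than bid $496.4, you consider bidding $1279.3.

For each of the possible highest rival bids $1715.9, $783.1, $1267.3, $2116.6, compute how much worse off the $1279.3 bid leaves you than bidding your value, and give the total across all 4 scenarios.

$1057.6

The deviation costs you only when the competing bid falls strictly between $496.4 and $1279.3; elsewhere both bids give the same outcome.
$1715.9: outcomes coincide → loss $0.
$783.1: truthful payoff $0, deviation payoff −$286.7 → loss $286.7.
$1267.3: truthful payoff $0, deviation payoff −$770.9 → loss $770.9.
$2116.6: outcomes coincide → loss $0.
Total loss = $286.7 + $770.9 = $1057.6.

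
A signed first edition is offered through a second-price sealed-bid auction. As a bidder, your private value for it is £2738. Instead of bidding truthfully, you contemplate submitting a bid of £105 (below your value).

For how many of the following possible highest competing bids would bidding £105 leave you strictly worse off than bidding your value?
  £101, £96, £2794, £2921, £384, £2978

1

The deviation hurts exactly when the highest competing bid lies strictly between £105 and £2738 — underbidding then forfeits a profitable win.
£101: below both → same outcome either way.
£96: below both → same outcome either way.
£2794: above both → same outcome either way.
£2921: above both → same outcome either way.
£384: inside the interval → strictly worse (loss £2354).
£2978: above both → same outcome either way.
Count: 1.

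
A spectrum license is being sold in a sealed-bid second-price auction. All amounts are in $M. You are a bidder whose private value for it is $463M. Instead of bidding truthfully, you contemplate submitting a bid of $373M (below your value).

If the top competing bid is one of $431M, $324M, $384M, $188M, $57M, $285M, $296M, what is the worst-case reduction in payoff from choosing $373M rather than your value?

$79M

$431M: truthful gives $32M, deviation gives $0M → loss $32M.
$324M: same outcome either way → loss $0M.
$384M: truthful gives $79M, deviation gives $0M → loss $79M.
$188M: same outcome either way → loss $0M.
$57M: same outcome either way → loss $0M.
$285M: same outcome either way → loss $0M.
$296M: same outcome either way → loss $0M.
Maximum loss: $79M.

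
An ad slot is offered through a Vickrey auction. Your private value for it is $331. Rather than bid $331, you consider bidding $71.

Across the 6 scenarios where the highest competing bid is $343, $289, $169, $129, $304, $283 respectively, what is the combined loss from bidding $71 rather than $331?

$481

The deviation costs you only when the competing bid falls strictly between $71 and $331; elsewhere both bids give the same outcome.
$343: outcomes coincide → loss $0.
$289: truthful payoff $42, deviation payoff $0 → loss $42.
$169: truthful payoff $162, deviation payoff $0 → loss $162.
$129: truthful payoff $202, deviation payoff $0 → loss $202.
$304: truthful payoff $27, deviation payoff $0 → loss $27.
$283: truthful payoff $48, deviation payoff $0 → loss $48.
Total loss = $42 + $162 + $202 + $27 + $48 = $481.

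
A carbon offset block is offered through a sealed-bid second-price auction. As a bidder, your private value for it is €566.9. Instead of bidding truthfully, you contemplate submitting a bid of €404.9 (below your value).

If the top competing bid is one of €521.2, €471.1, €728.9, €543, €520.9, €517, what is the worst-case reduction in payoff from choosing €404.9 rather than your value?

€95.8

€521.2: truthful gives €45.7, deviation gives €0 → loss €45.7.
€471.1: truthful gives €95.8, deviation gives €0 → loss €95.8.
€728.9: same outcome either way → loss €0.
€543: truthful gives €23.9, deviation gives €0 → loss €23.9.
€520.9: truthful gives €46, deviation gives €0 → loss €46.
€517: truthful gives €49.9, deviation gives €0 → loss €49.9.
Maximum loss: €95.8.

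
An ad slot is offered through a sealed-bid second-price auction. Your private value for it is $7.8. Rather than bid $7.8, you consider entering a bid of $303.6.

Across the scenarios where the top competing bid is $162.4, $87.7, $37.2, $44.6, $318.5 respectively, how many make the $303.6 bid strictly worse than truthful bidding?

4

The deviation hurts exactly when the highest competing bid lies strictly between $7.8 and $303.6 — overbidding then wins at a price above your value.
$162.4: inside the interval → strictly worse (loss $154.6).
$87.7: inside the interval → strictly worse (loss $79.9).
$37.2: inside the interval → strictly worse (loss $29.4).
$44.6: inside the interval → strictly worse (loss $36.8).
$318.5: above both → same outcome either way.
Count: 4.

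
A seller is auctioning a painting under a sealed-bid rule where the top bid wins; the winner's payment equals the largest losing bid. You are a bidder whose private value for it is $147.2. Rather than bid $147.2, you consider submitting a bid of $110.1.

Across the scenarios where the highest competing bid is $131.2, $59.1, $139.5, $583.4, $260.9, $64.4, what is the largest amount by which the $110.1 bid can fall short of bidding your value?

$16

$131.2: truthful gives $16, deviation gives $0 → loss $16.
$59.1: same outcome either way → loss $0.
$139.5: truthful gives $7.7, deviation gives $0 → loss $7.7.
$583.4: same outcome either way → loss $0.
$260.9: same outcome either way → loss $0.
$64.4: same outcome either way → loss $0.
Maximum loss: $16.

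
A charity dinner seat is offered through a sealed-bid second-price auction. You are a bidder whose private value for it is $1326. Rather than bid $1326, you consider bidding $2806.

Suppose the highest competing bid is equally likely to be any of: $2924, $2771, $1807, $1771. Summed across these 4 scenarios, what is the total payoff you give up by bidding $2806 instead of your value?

The deviation costs you only when the competing bid falls strictly between $1326 and $2806; elsewhere both bids give the same outcome.
$2924: outcomes coincide → loss $0.
$2771: truthful payoff $0, deviation payoff −$1445 → loss $1445.
$1807: truthful payoff $0, deviation payoff −$481 → loss $481.
$1771: truthful payoff $0, deviation payoff −$445 → loss $445.
Total loss = $1445 + $481 + $445 = $2371.

$2371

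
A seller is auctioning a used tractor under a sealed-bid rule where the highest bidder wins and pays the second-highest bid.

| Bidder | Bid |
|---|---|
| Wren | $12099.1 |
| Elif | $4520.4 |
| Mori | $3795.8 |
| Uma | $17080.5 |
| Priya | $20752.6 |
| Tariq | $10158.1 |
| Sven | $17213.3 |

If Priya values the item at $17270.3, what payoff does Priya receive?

$57

Highest bid: Priya at $20752.6, so Priya wins.
Second-highest bid: Sven at $17213.3 — that is the price the winner pays.
Priya's payoff = value − price = $17270.3 − $17213.3 = $57.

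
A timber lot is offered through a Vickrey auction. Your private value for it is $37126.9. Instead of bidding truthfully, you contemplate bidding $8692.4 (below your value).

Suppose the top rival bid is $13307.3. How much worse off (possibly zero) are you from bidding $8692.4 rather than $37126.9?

$23819.6

Bidding your value $37126.9: you win (since $37126.9 > $13307.3) and pay $13307.3. Payoff $23819.6.
Bidding $8692.4: you lose. Payoff $0.
The competing bid $13307.3 lies between your shaded bid and your value, so underbidding forfeits an item you could have won at a profitable price.
Loss from deviating = $23819.6 − ($0) = $23819.6.
Because the price is fixed by the runner-up's bid, deviating from your value can only change a good outcome into a bad one — never the reverse.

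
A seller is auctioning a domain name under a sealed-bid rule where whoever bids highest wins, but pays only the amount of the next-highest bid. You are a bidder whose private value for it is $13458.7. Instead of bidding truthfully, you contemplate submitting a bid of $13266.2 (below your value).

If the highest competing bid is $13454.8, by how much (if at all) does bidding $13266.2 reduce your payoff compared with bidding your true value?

Bidding your value $13458.7: you win (since $13458.7 > $13454.8) and pay $13454.8. Payoff $3.9.
Bidding $13266.2: you lose. Payoff $0.
The competing bid $13454.8 lies between your shaded bid and your value, so underbidding forfeits an item you could have won at a profitable price.
Loss from deviating = $3.9 − ($0) = $3.9.

$3.9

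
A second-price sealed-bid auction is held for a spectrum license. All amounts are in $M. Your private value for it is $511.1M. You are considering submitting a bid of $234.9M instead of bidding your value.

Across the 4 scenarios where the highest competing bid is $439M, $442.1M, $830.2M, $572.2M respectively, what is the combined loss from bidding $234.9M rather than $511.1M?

$141.1M

The deviation costs you only when the competing bid falls strictly between $234.9M and $511.1M; elsewhere both bids give the same outcome.
$439M: truthful payoff $72.1M, deviation payoff $0M → loss $72.1M.
$442.1M: truthful payoff $69M, deviation payoff $0M → loss $69M.
$830.2M: outcomes coincide → loss $0M.
$572.2M: outcomes coincide → loss $0M.
Total loss = $72.1M + $69M = $141.1M.
In a second-price auction your bid sets only whether you win, not what you pay, so bidding your true value is weakly dominant.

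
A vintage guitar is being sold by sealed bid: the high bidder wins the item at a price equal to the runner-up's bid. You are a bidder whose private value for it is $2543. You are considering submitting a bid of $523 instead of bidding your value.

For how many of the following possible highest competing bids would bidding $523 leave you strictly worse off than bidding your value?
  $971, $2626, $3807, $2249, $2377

3

The deviation hurts exactly when the highest competing bid lies strictly between $523 and $2543 — underbidding then forfeits a profitable win.
$971: inside the interval → strictly worse (loss $1572).
$2626: above both → same outcome either way.
$3807: above both → same outcome either way.
$2249: inside the interval → strictly worse (loss $294).
$2377: inside the interval → strictly worse (loss $166).
Count: 3.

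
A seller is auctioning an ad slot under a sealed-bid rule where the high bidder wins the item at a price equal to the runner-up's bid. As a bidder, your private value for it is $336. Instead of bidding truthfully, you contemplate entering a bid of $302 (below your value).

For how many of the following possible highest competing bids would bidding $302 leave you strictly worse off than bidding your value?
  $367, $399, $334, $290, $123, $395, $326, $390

The deviation hurts exactly when the highest competing bid lies strictly between $302 and $336 — underbidding then forfeits a profitable win.
$367: above both → same outcome either way.
$399: above both → same outcome either way.
$334: inside the interval → strictly worse (loss $2).
$290: below both → same outcome either way.
$123: below both → same outcome either way.
$395: above both → same outcome either way.
$326: inside the interval → strictly worse (loss $10).
$390: above both → same outcome either way.
Count: 2.

2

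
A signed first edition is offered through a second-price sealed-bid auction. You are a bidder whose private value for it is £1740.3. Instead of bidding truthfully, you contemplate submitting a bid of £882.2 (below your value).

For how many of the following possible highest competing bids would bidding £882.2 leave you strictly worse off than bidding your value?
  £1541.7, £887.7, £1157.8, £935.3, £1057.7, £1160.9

The deviation hurts exactly when the highest competing bid lies strictly between £882.2 and £1740.3 — underbidding then forfeits a profitable win.
£1541.7: inside the interval → strictly worse (loss £198.6).
£887.7: inside the interval → strictly worse (loss £852.6).
£1157.8: inside the interval → strictly worse (loss £582.5).
£935.3: inside the interval → strictly worse (loss £805).
£1057.7: inside the interval → strictly worse (loss £682.6).
£1160.9: inside the interval → strictly worse (loss £579.4).
Count: 6.

6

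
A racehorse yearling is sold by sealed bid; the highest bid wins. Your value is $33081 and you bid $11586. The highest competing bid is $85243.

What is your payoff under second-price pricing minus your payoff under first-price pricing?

Your bid $11586 is below $85243, so you lose under either rule.
Payoff is $0 in both cases; difference = $0.

$0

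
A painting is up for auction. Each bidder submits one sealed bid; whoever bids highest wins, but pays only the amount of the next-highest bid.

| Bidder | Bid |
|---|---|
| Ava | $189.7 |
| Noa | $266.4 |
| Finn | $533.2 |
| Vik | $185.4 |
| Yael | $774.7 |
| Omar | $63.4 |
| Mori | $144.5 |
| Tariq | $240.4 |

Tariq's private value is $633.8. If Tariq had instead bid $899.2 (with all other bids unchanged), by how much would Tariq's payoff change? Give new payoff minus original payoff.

−$140.9

The highest bid among the other bidders is $774.7; Tariq's bid doesn't change that.
Original bid $240.4: Tariq is not highest (top rival bid is $774.7); payoff $0.
Alternative bid $899.2: Tariq is highest, pays the top rival bid $774.7; payoff $633.8 − $774.7 = −$140.9.
Change in payoff = −$140.9 − ($0) = −$140.9.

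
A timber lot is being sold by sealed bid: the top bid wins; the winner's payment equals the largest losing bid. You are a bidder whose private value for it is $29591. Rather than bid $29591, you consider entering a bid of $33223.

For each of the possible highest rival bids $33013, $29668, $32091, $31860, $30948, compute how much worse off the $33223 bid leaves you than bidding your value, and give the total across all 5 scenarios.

The deviation costs you only when the competing bid falls strictly between $29591 and $33223; elsewhere both bids give the same outcome.
$33013: truthful payoff $0, deviation payoff −$3422 → loss $3422.
$29668: truthful payoff $0, deviation payoff −$77 → loss $77.
$32091: truthful payoff $0, deviation payoff −$2500 → loss $2500.
$31860: truthful payoff $0, deviation payoff −$2269 → loss $2269.
$30948: truthful payoff $0, deviation payoff −$1357 → loss $1357.
Total loss = $3422 + $77 + $2500 + $2269 + $1357 = $9625.
Truthful bidding weakly dominates here: raising your bid can only win items priced above your value, and lowering it can only forfeit items priced below.

$9625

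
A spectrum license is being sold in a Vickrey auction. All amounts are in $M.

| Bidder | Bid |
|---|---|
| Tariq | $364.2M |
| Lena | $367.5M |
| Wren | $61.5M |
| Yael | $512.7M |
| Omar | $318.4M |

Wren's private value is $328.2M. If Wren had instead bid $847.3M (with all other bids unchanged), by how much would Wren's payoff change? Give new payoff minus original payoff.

The highest bid among the other bidders is $512.7M; Wren's bid doesn't change that.
Original bid $61.5M: Wren is not highest (top rival bid is $512.7M); payoff $0M.
Alternative bid $847.3M: Wren is highest, pays the top rival bid $512.7M; payoff $328.2M − $512.7M = −$184.5M.
Change in payoff = −$184.5M − ($0M) = −$184.5M.

−$184.5M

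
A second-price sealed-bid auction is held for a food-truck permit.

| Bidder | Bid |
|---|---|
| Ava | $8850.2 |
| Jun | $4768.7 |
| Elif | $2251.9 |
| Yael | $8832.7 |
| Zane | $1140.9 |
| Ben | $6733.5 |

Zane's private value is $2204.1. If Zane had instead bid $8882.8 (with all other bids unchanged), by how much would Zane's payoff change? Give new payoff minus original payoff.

−$6646.1

The highest bid among the other bidders is $8850.2; Zane's bid doesn't change that.
Original bid $1140.9: Zane is not highest (top rival bid is $8850.2); payoff $0.
Alternative bid $8882.8: Zane is highest, pays the top rival bid $8850.2; payoff $2204.1 − $8850.2 = −$6646.1.
Change in payoff = −$6646.1 − ($0) = −$6646.1.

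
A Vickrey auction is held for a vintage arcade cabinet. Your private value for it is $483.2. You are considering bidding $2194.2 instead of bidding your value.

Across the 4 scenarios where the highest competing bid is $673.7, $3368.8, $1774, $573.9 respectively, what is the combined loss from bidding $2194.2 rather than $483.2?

$1572

The deviation costs you only when the competing bid falls strictly between $483.2 and $2194.2; elsewhere both bids give the same outcome.
$673.7: truthful payoff $0, deviation payoff −$190.5 → loss $190.5.
$3368.8: outcomes coincide → loss $0.
$1774: truthful payoff $0, deviation payoff −$1290.8 → loss $1290.8.
$573.9: truthful payoff $0, deviation payoff −$90.7 → loss $90.7.
Total loss = $190.5 + $1290.8 + $90.7 = $1572.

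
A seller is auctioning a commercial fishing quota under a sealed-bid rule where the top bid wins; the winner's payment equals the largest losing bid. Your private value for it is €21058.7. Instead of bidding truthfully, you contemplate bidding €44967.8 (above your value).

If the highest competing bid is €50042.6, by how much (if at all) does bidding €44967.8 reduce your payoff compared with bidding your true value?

€0

Bidding your value €21058.7: you lose (since €21058.7 < €50042.6). Payoff €0.
Bidding €44967.8: you lose. Payoff €0.
Difference = €0 − €0 = €0; both bids lead to the same outcome because the competing bid is above both your value and your alternative bid.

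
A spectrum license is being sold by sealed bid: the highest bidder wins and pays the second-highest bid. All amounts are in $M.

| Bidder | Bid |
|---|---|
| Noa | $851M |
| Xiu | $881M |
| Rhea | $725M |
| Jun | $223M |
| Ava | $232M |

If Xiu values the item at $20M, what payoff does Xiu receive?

Highest bid: Xiu at $881M, so Xiu wins.
Second-highest bid: Noa at $851M — that is the price the winner pays.
Xiu's payoff = value − price = $20M − $851M = −$831M.

−$831M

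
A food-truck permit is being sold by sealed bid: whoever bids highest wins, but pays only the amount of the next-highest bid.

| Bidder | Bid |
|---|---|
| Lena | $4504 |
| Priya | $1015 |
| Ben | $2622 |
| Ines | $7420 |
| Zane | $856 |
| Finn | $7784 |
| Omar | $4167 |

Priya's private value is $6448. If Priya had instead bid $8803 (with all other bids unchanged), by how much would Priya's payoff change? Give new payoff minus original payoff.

−$1336

The highest bid among the other bidders is $7784; Priya's bid doesn't change that.
Original bid $1015: Priya is not highest (top rival bid is $7784); payoff $0.
Alternative bid $8803: Priya is highest, pays the top rival bid $7784; payoff $6448 − $7784 = −$1336.
Change in payoff = −$1336 − ($0) = −$1336.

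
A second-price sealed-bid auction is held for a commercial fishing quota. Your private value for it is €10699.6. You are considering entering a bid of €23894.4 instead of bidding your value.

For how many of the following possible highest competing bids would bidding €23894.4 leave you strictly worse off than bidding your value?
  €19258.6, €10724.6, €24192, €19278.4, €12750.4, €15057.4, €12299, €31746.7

6

The deviation hurts exactly when the highest competing bid lies strictly between €10699.6 and €23894.4 — overbidding then wins at a price above your value.
€19258.6: inside the interval → strictly worse (loss €8559).
€10724.6: inside the interval → strictly worse (loss €25).
€24192: above both → same outcome either way.
€19278.4: inside the interval → strictly worse (loss €8578.8).
€12750.4: inside the interval → strictly worse (loss €2050.8).
€15057.4: inside the interval → strictly worse (loss €4357.8).
€12299: inside the interval → strictly worse (loss €1599.4).
€31746.7: above both → same outcome either way.
Count: 6.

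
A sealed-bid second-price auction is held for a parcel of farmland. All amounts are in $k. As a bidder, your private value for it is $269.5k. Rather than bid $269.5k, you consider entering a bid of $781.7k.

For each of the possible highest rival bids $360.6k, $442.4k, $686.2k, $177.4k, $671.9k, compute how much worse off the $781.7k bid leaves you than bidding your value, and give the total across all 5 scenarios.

The deviation costs you only when the competing bid falls strictly between $269.5k and $781.7k; elsewhere both bids give the same outcome.
$360.6k: truthful payoff $0k, deviation payoff −$91.1k → loss $91.1k.
$442.4k: truthful payoff $0k, deviation payoff −$172.9k → loss $172.9k.
$686.2k: truthful payoff $0k, deviation payoff −$416.7k → loss $416.7k.
$177.4k: outcomes coincide → loss $0k.
$671.9k: truthful payoff $0k, deviation payoff −$402.4k → loss $402.4k.
Total loss = $91.1k + $172.9k + $416.7k + $402.4k = $1083.1k.

$1083.1k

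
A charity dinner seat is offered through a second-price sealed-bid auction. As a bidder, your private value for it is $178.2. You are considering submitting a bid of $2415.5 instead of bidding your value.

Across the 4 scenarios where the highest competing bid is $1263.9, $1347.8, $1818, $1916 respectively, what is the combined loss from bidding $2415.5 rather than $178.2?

$5632.9

The deviation costs you only when the competing bid falls strictly between $178.2 and $2415.5; elsewhere both bids give the same outcome.
$1263.9: truthful payoff $0, deviation payoff −$1085.7 → loss $1085.7.
$1347.8: truthful payoff $0, deviation payoff −$1169.6 → loss $1169.6.
$1818: truthful payoff $0, deviation payoff −$1639.8 → loss $1639.8.
$1916: truthful payoff $0, deviation payoff −$1737.8 → loss $1737.8.
Total loss = $1085.7 + $1169.6 + $1639.8 + $1737.8 = $5632.9.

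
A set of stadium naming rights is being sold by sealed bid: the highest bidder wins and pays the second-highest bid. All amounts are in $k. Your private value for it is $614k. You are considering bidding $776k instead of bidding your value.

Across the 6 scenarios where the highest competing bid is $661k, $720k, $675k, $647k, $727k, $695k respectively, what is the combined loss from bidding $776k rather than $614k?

$441k

The deviation costs you only when the competing bid falls strictly between $614k and $776k; elsewhere both bids give the same outcome.
$661k: truthful payoff $0k, deviation payoff −$47k → loss $47k.
$720k: truthful payoff $0k, deviation payoff −$106k → loss $106k.
$675k: truthful payoff $0k, deviation payoff −$61k → loss $61k.
$647k: truthful payoff $0k, deviation payoff −$33k → loss $33k.
$727k: truthful payoff $0k, deviation payoff −$113k → loss $113k.
$695k: truthful payoff $0k, deviation payoff −$81k → loss $81k.
Total loss = $47k + $106k + $61k + $33k + $113k + $81k = $441k.
Because the price is fixed by the runner-up's bid, deviating from your value can only change a good outcome into a bad one — never the reverse.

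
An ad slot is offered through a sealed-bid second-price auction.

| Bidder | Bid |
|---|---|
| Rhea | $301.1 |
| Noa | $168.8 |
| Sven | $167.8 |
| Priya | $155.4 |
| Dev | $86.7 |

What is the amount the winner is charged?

Highest bid: Rhea at $301.1, so Rhea wins.
Second-highest bid: Noa at $168.8 — that is the price the winner pays.

$168.8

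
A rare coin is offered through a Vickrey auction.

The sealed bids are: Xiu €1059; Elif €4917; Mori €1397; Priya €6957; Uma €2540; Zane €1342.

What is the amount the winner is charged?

€4917

Highest bid: Priya at €6957, so Priya wins.
Second-highest bid: Elif at €4917 — that is the price the winner pays.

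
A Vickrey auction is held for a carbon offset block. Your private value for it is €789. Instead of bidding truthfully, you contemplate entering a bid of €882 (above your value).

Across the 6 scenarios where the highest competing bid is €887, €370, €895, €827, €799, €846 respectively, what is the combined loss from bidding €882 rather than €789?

€105

The deviation costs you only when the competing bid falls strictly between €789 and €882; elsewhere both bids give the same outcome.
€887: outcomes coincide → loss €0.
€370: outcomes coincide → loss €0.
€895: outcomes coincide → loss €0.
€827: truthful payoff €0, deviation payoff −€38 → loss €38.
€799: truthful payoff €0, deviation payoff −€10 → loss €10.
€846: truthful payoff €0, deviation payoff −€57 → loss €57.
Total loss = €38 + €10 + €57 = €105.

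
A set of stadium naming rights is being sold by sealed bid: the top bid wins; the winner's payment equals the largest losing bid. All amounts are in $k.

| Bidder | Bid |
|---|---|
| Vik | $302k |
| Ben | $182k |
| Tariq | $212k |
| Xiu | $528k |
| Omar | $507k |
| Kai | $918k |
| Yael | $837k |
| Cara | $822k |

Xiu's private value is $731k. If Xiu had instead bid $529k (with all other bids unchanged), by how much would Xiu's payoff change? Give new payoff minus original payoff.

$0k

The highest bid among the other bidders is $918k; Xiu's bid doesn't change that.
Original bid $528k: Xiu is not highest (top rival bid is $918k); payoff $0k.
Alternative bid $529k: Xiu is not highest (top rival bid is $918k); payoff $0k.
Change in payoff = $0k − ($0k) = $0k.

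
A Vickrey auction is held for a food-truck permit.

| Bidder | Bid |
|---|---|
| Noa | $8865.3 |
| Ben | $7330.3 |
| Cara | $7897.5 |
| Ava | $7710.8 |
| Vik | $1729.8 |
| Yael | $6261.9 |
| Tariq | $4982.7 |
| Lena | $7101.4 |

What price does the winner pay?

Highest bid: Noa at $8865.3, so Noa wins.
Second-highest bid: Cara at $7897.5 — that is the price the winner pays.

$7897.5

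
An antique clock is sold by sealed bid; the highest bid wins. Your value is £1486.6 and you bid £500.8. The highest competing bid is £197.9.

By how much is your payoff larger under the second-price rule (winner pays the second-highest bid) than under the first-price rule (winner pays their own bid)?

You have the highest bid, so you win under either rule.
Second-price: pay £197.9 → payoff £1288.7.
First-price: pay your own bid £500.8 → payoff £985.8.
Difference = £1288.7 − (£985.8) = £302.9.

£302.9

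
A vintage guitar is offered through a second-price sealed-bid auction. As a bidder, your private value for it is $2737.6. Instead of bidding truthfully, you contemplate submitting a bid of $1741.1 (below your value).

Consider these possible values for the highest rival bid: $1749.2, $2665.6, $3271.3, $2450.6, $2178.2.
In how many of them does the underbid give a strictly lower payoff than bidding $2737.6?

The deviation hurts exactly when the highest competing bid lies strictly between $1741.1 and $2737.6 — underbidding then forfeits a profitable win.
$1749.2: inside the interval → strictly worse (loss $988.4).
$2665.6: inside the interval → strictly worse (loss $72).
$3271.3: above both → same outcome either way.
$2450.6: inside the interval → strictly worse (loss $287).
$2178.2: inside the interval → strictly worse (loss $559.4).
Count: 4.

4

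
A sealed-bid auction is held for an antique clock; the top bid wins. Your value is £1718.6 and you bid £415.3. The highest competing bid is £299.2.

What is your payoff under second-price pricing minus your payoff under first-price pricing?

£116.1

You have the highest bid, so you win under either rule.
Second-price: pay £299.2 → payoff £1419.4.
First-price: pay your own bid £415.3 → payoff £1303.3.
Difference = £1419.4 − (£1303.3) = £116.1.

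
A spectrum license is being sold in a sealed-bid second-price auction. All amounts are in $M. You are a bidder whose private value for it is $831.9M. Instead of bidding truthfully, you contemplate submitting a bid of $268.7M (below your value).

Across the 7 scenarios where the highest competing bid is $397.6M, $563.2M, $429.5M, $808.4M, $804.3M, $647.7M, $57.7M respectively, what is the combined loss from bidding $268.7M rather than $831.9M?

$1340.7M

The deviation costs you only when the competing bid falls strictly between $268.7M and $831.9M; elsewhere both bids give the same outcome.
$397.6M: truthful payoff $434.3M, deviation payoff $0M → loss $434.3M.
$563.2M: truthful payoff $268.7M, deviation payoff $0M → loss $268.7M.
$429.5M: truthful payoff $402.4M, deviation payoff $0M → loss $402.4M.
$808.4M: truthful payoff $23.5M, deviation payoff $0M → loss $23.5M.
$804.3M: truthful payoff $27.6M, deviation payoff $0M → loss $27.6M.
$647.7M: truthful payoff $184.2M, deviation payoff $0M → loss $184.2M.
$57.7M: outcomes coincide → loss $0M.
Total loss = $434.3M + $268.7M + $402.4M + $23.5M + $27.6M + $184.2M = $1340.7M.
Because the price is fixed by the runner-up's bid, deviating from your value can only change a good outcome into a bad one — never the reverse.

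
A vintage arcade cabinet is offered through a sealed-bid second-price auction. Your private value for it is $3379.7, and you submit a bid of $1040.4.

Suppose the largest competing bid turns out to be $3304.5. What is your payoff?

Your bid $1040.4 is below the highest competing bid $3304.5, so you lose.
A losing bidder pays nothing and receives nothing: payoff = $0.

$0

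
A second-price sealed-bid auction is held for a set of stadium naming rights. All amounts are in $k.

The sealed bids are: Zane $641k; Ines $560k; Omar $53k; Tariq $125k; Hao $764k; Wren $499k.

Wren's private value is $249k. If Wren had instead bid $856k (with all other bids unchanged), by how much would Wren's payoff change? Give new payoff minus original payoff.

The highest bid among the other bidders is $764k; Wren's bid doesn't change that.
Original bid $499k: Wren is not highest (top rival bid is $764k); payoff $0k.
Alternative bid $856k: Wren is highest, pays the top rival bid $764k; payoff $249k − $764k = −$515k.
Change in payoff = −$515k − ($0k) = −$515k.

−$515k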